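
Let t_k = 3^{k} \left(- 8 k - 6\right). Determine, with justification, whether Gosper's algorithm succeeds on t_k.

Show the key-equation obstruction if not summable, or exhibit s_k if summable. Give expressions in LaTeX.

Yes. s_k = 3^{k} \left(3 - 4 k\right).

Step 1: r(k) = 3*(4*k + 7)/(4*k + 3).
Take A(k)=3, B(k)=1, C(k)=k + 3/4.
Need (3)·f(k+1) − (1)·f(k) = k + 3/4.
deg f ≤ 1 (via 0,0,1).
Match coefficients ⇒ f(k) = (4*k - 3)/8.
Certificate R = B(k−1)f/C = (4*k - 3)/(2*(4*k + 3)) gives s_k = 3**k*(3 - 4*k).
Check: Δs_k = 3**k*(-8*k - 6). ✓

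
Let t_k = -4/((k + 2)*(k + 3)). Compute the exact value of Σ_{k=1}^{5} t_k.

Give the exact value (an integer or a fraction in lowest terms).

Step 1: r(k) = (k + 2)/(k + 4).
So A=k + 2 and B=k + 4, with C=1.
f must satisfy (k + 2)·f(k+1) − (k + 3)·f(k) = 1.
d = 1 from the (1,1,0) case.
Match coefficients ⇒ f(k) = k/2.
Then R = B(k−1)f/C = k*(k + 3)/2, so s_k = R(k)·t_k = -2*k/(k + 2).
Δs = -4/(k**2 + 5*k + 6), as required.
Evaluate s at k=6 and k=1: -3/2 and -2/3; difference -5/6.

Σ = -5/6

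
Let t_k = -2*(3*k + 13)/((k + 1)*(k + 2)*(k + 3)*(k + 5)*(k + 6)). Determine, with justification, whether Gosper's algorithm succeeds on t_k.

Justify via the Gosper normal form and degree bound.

The ratio is (k + 1)*(k + 5)*(3*k + 16)/((k + 4)*(k + 7)*(3*k + 13)).
Factor: A=k + 1; B=k + 7; C=k**2 + 25*k/3 + 52/3.
Solve (k + 1)·f(k+1) − (k + 6)·f(k) = k**2 + 25*k/3 + 52/3.
deg f ≤ 5 (via 1,1,2).
Solving with deg f ≤ 5: f(k) = k*(k + 3)*(k + 4)*(k**2 + 8*k + 17)/30.
Certificate R = B(k−1)f/C = k*(k + 3)*(k + 6)*(k**2 + 8*k + 17)/(10*(3*k + 13)) gives s_k = k*(-k**2 - 8*k - 17)/(5*(k**3 + 8*k**2 + 17*k + 10)).
Verify: 2*(-3*k - 13)/(k**5 + 17*k**4 + 107*k**3 + 307*k**2 + 396*k + 180) matches t_k.

Yes. s_k = k*(-k**2 - 8*k - 17)/(5*(k**3 + 8*k**2 + 17*k + 10)).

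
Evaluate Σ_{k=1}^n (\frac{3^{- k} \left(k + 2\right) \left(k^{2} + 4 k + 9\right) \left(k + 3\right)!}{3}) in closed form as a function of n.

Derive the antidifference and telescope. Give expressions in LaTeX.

Step 1: r(k) = (k + 3)*(k + 4)*(4*k + (k + 1)**2 + 13)/(3*(k + 2)*(k**2 + 4*k + 9)).
A = k/3 + 4/3, B = 1, C = k**3 + 6*k**2 + 17*k + 18.
Need (k/3 + 4/3)·f(k+1) − (1)·f(k) = k**3 + 6*k**2 + 17*k + 18.
Bound: deg f ≤ 2.
Solving with deg f ≤ 2: f(k) = 3*(k + 1)*(k + 2).
R(k) = B(k−1)·f(k)/C(k) = 3*(k + 1)/(k**2 + 4*k + 9); s_k = R·t_k = (k + 1)*(k + 2)*factorial(k + 3)/3**k.
s_(k+1) − s_k = (k + 2)*(k**2 + 4*k + 9)*factorial(k + 3)/(3*3**k) = t_k.
Telescope: S(n) = s_(n+1) − s_(1) = 3**(-n - 1)*(n + 2)*(n + 3)*factorial(n + 4) − (48) = (-144*3**n + n**6*factorial(n) + 15*n**5*factorial(n) + 91*n**4*factorial(n) + 285*n**3*factorial(n) + 484*n**2*factorial(n) + 420*n*factorial(n) + 144*factorial(n))/(3*3**n).

S(n) = \frac{3^{- n} \left(- 144 \cdot 3^{n} + n^{6} n! + 15 n^{5} n! + 91 n^{4} n! + 285 n^{3} n! + 484 n^{2} n! + 420 n n! + 144 n!\right)}{3}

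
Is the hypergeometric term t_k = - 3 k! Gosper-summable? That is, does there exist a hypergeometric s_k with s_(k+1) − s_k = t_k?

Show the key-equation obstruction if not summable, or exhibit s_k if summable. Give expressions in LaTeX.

No — t_k has no hypergeometric antidifference.

Step 1: r(k) = k + 1.
Factor: A=k + 1; B=1; C=1.
f must satisfy (k + 1)·f(k+1) − (1)·f(k) = 1.
From deg A=1, deg B=0, deg C=0: d=-1.
Negative degree bound (-1): no f exists, t_k not Gosper-summable.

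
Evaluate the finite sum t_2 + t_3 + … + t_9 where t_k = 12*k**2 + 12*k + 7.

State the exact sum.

Σ = 3992

Ratio r(k) = (12*k**2 + 36*k + 31)/(12*k**2 + 12*k + 7).
Take A(k)=1, B(k)=1, C(k)=k**2 + k + 7/12.
f must satisfy (1)·f(k+1) − (1)·f(k) = k**2 + k + 7/12.
d = 3 from the (0,0,2) case.
Solving with deg f ≤ 3: f(k) = k*(4*k**2 + 3)/12.
Then R = B(k−1)f/C = k*(4*k**2 + 3)/(12*k**2 + 12*k + 7), so s_k = R(k)·t_k = k*(4*k**2 + 3).
Check: Δs_k = 12*k**2 + 12*k + 7. ✓
Sum = s_(10) − s_(2); s_(10) = 4030, s_(2) = 38 ⇒ 3992.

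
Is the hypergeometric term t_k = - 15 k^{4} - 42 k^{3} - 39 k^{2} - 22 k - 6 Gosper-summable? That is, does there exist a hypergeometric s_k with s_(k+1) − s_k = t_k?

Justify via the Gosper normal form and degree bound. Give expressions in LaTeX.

Ratio r(k) = (15*k**4 + 102*k**3 + 255*k**2 + 286*k + 124)/(15*k**4 + 42*k**3 + 39*k**2 + 22*k + 6).
Factor: A=1; B=1; C=k**4 + 14*k**3/5 + 13*k**2/5 + 22*k/15 + 2/5.
f must satisfy (1)·f(k+1) − (1)·f(k) = k**4 + 14*k**3/5 + 13*k**2/5 + 22*k/15 + 2/5.
Bound: deg f ≤ 5.
A polynomial solution: f(k) = k*(3*k**4 + 3*k**3 - 3*k**2 + 2*k + 1)/15.
R(k) = B(k−1)·f(k)/C(k) = k*(3*k**4 + 3*k**3 - 3*k**2 + 2*k + 1)/(15*k**4 + 42*k**3 + 39*k**2 + 22*k + 6); s_k = R·t_k = k*(-3*k**4 - 3*k**3 + 3*k**2 - 2*k - 1).
Verify: -15*k**4 - 42*k**3 - 39*k**2 - 22*k - 6 matches t_k.

Yes. s_k = k \left(- 3 k^{4} - 3 k^{3} + 3 k^{2} - 2 k - 1\right).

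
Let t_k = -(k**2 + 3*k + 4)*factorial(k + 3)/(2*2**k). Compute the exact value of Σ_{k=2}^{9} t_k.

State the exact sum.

Σ = -60810690

The ratio is (k + 4)*(3*k + (k + 1)**2 + 7)/(2*(k**2 + 3*k + 4)).
Normal form (A,B,C) = (k/2 + 2, 1, k**2 + 3*k + 4).
Need (k/2 + 2)·f(k+1) − (1)·f(k) = k**2 + 3*k + 4.
Bound: deg f ≤ 1.
Match coefficients ⇒ f(k) = 2*k.
Get s_k = R·t_k = -k*factorial(k + 3)/2**k with R(k) = B(k−1)f(k)/C(k) = 2*k/(k**2 + 3*k + 4).
Check: Δs_k = -(k**2 + 3*k + 4)*factorial(k + 3)/(2*2**k). ✓
Evaluate s at k=10 and k=2: -60810750 and -60; difference -60810690.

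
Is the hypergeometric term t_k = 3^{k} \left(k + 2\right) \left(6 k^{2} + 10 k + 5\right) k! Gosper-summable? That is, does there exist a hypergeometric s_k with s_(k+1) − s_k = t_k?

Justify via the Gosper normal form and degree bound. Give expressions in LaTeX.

Yes. s_k = 3^{k} \left(2 k^{2} + 2 k - 1\right) k!.

Ratio r(k) = 3*(k + 1)*(k + 3)*(10*k + 6*(k + 1)**2 + 15)/((k + 2)*(6*k**2 + 10*k + 5)).
A = 3*k + 3, B = 1, C = k**3 + 11*k**2/3 + 25*k/6 + 5/3.
Set up (3*k + 3)·f(k+1) − (1)·f(k) − (k**3 + 11*k**2/3 + 25*k/6 + 5/3) = 0.
From deg A=1, deg B=0, deg C=3: d=2.
Match coefficients ⇒ f(k) = (2*k**2 + 2*k - 1)/6.
So s_k = (B(k−1)f/C)·t_k = ((2*k**2 + 2*k - 1)/((k + 2)*(6*k**2 + 10*k + 5)))·t_k = 3**k*(2*k**2 + 2*k - 1)*factorial(k).
s_(k+1) − s_k = 3**k*(k + 2)*(6*k**2 + 10*k + 5)*factorial(k) = t_k.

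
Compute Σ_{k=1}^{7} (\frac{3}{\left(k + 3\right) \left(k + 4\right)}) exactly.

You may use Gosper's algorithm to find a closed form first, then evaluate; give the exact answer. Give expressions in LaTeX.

Σ = 21/44

The ratio is (k + 3)/(k + 5).
Take A(k)=k + 3, B(k)=k + 5, C(k)=1.
Solve (k + 3)·f(k+1) − (k + 4)·f(k) = 1.
d = 1 from the (1,1,0) case.
Match coefficients ⇒ f(k) = k/3.
Get s_k = R·t_k = k/(k + 3) with R(k) = B(k−1)f(k)/C(k) = k*(k + 4)/3.
Check: Δs_k = 3/(k**2 + 7*k + 12). ✓
Sum = s_(8) − s_(1); s_(8) = 8/11, s_(1) = 1/4 ⇒ 21/44.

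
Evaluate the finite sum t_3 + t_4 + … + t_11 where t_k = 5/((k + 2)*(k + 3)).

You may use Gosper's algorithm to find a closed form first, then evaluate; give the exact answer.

Σ = 9/14

Ratio r(k) = (k + 2)/(k + 4).
So A=k + 2 and B=k + 4, with C=1.
f must satisfy (k + 2)·f(k+1) − (k + 3)·f(k) = 1.
deg f ≤ 1 (via 1,1,0).
Coefficient equations give f(k) = k/2.
R(k) = B(k−1)·f(k)/C(k) = k*(k + 3)/2; s_k = R·t_k = 5*k/(2*(k + 2)).
Check: Δs_k = 5/(k**2 + 5*k + 6). ✓
Σ_(k=3)^(11) t_k = s_(12) − s_(3) = 15/7 − (3/2) = 9/14.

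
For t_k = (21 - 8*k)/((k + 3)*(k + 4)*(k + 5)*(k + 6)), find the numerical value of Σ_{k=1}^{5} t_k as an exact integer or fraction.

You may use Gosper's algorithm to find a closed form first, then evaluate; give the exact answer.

Σ = 17/1320

The ratio is (k + 3)*(8*k - 13)/((k + 7)*(8*k - 21)).
Gosper form: A/B · C(k+1)/C(k) with A=k + 3, B=k + 7, C=k - 21/8.
Key eq: (k + 3)·f(k+1) = (k + 6)·f(k) + (k - 21/8).
From deg A=1, deg B=1, deg C=1: d=3.
Solve for f: f(k) = -k*(k**2 + 12*k + 127)/160 (degree 3 ≤ 3).
Certificate R = B(k−1)f/C = -k*(k + 6)*(k**2 + 12*k + 127)/(20*(8*k - 21)) gives s_k = k*(k**2 + 12*k + 127)/(20*(k + 3)*(k + 4)*(k + 5)).
Check: Δs_k = (21 - 8*k)/(k**4 + 18*k**3 + 119*k**2 + 342*k + 360). ✓
Σ_(k=1)^(5) t_k = s_(6) − s_(1) = 47/660 − (7/120) = 17/1320.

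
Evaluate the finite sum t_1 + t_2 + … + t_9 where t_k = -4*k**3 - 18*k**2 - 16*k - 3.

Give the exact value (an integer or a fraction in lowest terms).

The ratio is (4*k**3 + 30*k**2 + 64*k + 41)/(4*k**3 + 18*k**2 + 16*k + 3).
Normal form (A,B,C) = (1, 1, k**3 + 9*k**2/2 + 4*k + 3/4).
Key eq: (1)·f(k+1) = (1)·f(k) + (k**3 + 9*k**2/2 + 4*k + 3/4).
d = 4 from the (0,0,3) case.
Coefficient equations give f(k) = k*(k**3 + 4*k**2 - 2)/4.
Then R = B(k−1)f/C = k*(k**3 + 4*k**2 - 2)/(4*k**3 + 18*k**2 + 16*k + 3), so s_k = R(k)·t_k = k*(-k**3 - 4*k**2 + 2).
Δs = -4*k**3 - 18*k**2 - 16*k - 3, as required.
Telescoping: Σ = s_(10) − s_(1) = -13980 − (-3) = -13977.

Σ = -13977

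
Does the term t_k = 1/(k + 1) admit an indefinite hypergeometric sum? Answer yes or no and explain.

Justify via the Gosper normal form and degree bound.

No — t_k has no hypergeometric antidifference.

Compute t_(k+1)/t_k: get (k + 1)/(k + 2).
Factor: A=k + 1; B=k + 2; C=1.
Key eq: (k + 1)·f(k+1) = (k + 1)·f(k) + (1).
d = 0 from the (1,1,0) case.
Put f(k) = c0: A·f(k+1) − B(k−1)·f(k) − C = -1; need -1 = 0 — inconsistent ⇒ no f, not summable.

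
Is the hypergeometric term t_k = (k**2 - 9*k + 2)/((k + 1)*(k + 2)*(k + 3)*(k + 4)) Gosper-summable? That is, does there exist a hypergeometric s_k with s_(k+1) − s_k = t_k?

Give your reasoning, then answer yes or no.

Yes. s_k = k*(3 - k)/((k + 1)*(k + 2)*(k + 3)).

Step 1: r(k) = -(k + 1)*(9*k - (k + 1)**2 + 7)/((k + 5)*(k**2 - 9*k + 2)).
Take A(k)=k + 1, B(k)=k + 5, C(k)=k**2 - 9*k + 2.
Solve (k + 1)·f(k+1) − (k + 4)·f(k) = k**2 - 9*k + 2.
Degrees (1,1,2) ⇒ d ≤ 3.
Match coefficients ⇒ f(k) = -k*(k - 3).
Then R = B(k−1)f/C = -k*(k - 3)*(k + 4)/(k**2 - 9*k + 2), so s_k = R(k)·t_k = k*(3 - k)/((k + 1)*(k + 2)*(k + 3)).
Verify: (k**2 - 9*k + 2)/(k**4 + 10*k**3 + 35*k**2 + 50*k + 24) matches t_k.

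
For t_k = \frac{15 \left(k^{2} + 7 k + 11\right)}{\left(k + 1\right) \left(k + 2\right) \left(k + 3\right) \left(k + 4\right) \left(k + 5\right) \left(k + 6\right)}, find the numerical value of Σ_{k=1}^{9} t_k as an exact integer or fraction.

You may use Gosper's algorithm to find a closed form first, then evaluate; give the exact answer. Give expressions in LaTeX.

Σ = 233/2288

Ratio r(k) = (k + 1)*(7*k + (k + 1)**2 + 18)/((k + 7)*(k**2 + 7*k + 11)).
So A=k + 1 and B=k + 7, with C=k**2 + 7*k + 11.
f must satisfy (k + 1)·f(k+1) − (k + 6)·f(k) = k**2 + 7*k + 11.
From deg A=1, deg B=1, deg C=2: d=5.
Solve for f: f(k) = k*(k + 2)*(k + 4)*(k**2 + 9*k + 23)/45 (degree 5 ≤ 5).
Get s_k = R·t_k = k*(k**2 + 9*k + 23)/(3*(k**3 + 9*k**2 + 23*k + 15)) with R(k) = B(k−1)f(k)/C(k) = k*(k + 2)*(k + 4)*(k + 6)*(k**2 + 9*k + 23)/(45*(k**2 + 7*k + 11)).
Verify: 15*(k**2 + 7*k + 11)/(k**6 + 21*k**5 + 175*k**4 + 735*k**3 + 1624*k**2 + 1764*k + 720) matches t_k.
Sum = s_(10) − s_(1); s_(10) = 142/429, s_(1) = 11/48 ⇒ 233/2288.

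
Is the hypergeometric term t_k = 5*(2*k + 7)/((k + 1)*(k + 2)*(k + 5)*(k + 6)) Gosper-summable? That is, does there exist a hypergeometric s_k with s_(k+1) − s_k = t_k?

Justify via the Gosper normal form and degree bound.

Compute t_(k+1)/t_k: get (k + 1)*(k + 5)*(2*k + 9)/((k + 3)*(k + 7)*(2*k + 7)).
So A=k + 1 and B=k + 7, with C=k**3 + 21*k**2/2 + 73*k/2 + 42.
Key eq: (k + 1)·f(k+1) = (k + 6)·f(k) + (k**3 + 21*k**2/2 + 73*k/2 + 42).
From deg A=1, deg B=1, deg C=3: d=5.
Solve for f: f(k) = k*(k + 2)*(k + 3)*(k + 4)*(k + 6)/10 (degree 5 ≤ 5).
Certificate R = B(k−1)f/C = k*(k + 2)*(k + 6)**2/(5*(2*k + 7)) gives s_k = k*(k + 6)/(k**2 + 6*k + 5).
Check: Δs_k = 5*(2*k + 7)/(k**4 + 14*k**3 + 65*k**2 + 112*k + 60). ✓

Yes. s_k = k*(k + 6)/(k**2 + 6*k + 5).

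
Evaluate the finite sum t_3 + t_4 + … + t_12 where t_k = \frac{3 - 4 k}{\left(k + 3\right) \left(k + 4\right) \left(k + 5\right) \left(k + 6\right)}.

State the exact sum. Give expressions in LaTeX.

Σ = -25/1632

Step 1: r(k) = (k + 3)*(4*k + 1)/((k + 7)*(4*k - 3)).
So A=k + 3 and B=k + 7, with C=k - 3/4.
Key eq: (k + 3)·f(k+1) = (k + 6)·f(k) + (k - 3/4).
Bound: deg f ≤ 3.
Match coefficients ⇒ f(k) = k*(k**2 + 12*k - 73)/240.
Certificate R = B(k−1)f/C = k*(k + 6)*(k**2 + 12*k - 73)/(60*(4*k - 3)) gives s_k = k*(-k**2 - 12*k + 73)/(60*(k + 3)*(k + 4)*(k + 5)).
Check: Δs_k = (3 - 4*k)/(k**4 + 18*k**3 + 119*k**2 + 342*k + 360). ✓
Sum = s_(13) − s_(3); s_(13) = -91/8160, s_(3) = 1/240 ⇒ -25/1632.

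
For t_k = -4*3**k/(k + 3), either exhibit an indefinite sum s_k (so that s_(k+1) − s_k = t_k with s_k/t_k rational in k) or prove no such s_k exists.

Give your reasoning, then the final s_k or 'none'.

none (Gosper's algorithm certifies no s_k)

Step 1: r(k) = 3*(k + 3)/(k + 4).
So A=3*k + 9 and B=k + 4, with C=1.
Need (3*k + 9)·f(k+1) − (k + 3)·f(k) = 1.
Bound: deg f ≤ -1.
Bound -1 < 0, so the key equation has no polynomial solution.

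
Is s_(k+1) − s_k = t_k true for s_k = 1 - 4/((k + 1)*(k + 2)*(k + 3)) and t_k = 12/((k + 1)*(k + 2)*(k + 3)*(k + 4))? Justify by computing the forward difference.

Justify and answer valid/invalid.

s_(k+1) = 1 - 4/((k + 2)*(k + 3)*(k + 4))
s_(k+1) − s_k = 12/((k + 1)*(k + 2)*(k + 3)*(k + 4))
(s_(k+1) − s_k) − t_k = 0

Valid — Δs_k = t_k.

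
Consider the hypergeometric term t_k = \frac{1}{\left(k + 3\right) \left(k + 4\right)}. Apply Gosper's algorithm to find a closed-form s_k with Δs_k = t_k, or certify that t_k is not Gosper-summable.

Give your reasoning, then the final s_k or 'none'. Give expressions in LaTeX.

Ratio r(k) = (k + 3)/(k + 5).
Factor: A=k + 3; B=k + 5; C=1.
Solve (k + 3)·f(k+1) − (k + 4)·f(k) = 1.
Bound: deg f ≤ 1.
Coefficient equations give f(k) = k/3.
Get s_k = R·t_k = k/(3*(k + 3)) with R(k) = B(k−1)f(k)/C(k) = k*(k + 4)/3.
Verify: 1/(k**2 + 7*k + 12) matches t_k.

s_k = \frac{k}{3 \left(k + 3\right)}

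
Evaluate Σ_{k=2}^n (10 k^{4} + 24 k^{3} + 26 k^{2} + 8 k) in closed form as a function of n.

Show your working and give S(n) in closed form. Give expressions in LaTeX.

S(n) = 2 n^{5} + 11 n^{4} + 24 n^{3} + 23 n^{2} + 8 n - 68

r(k) = (5*k**4 + 32*k**3 + 79*k**2 + 86*k + 34)/(k*(5*k**3 + 12*k**2 + 13*k + 4)) after simplifying.
So A=1 and B=1, with C=k**4 + 12*k**3/5 + 13*k**2/5 + 4*k/5.
f must satisfy (1)·f(k+1) − (1)·f(k) = k**4 + 12*k**3/5 + 13*k**2/5 + 4*k/5.
d = 5 from the (0,0,4) case.
Coefficient equations give f(k) = k**2*(k - 1)*(2*k**2 + 3*k + 3)/10.
Certificate R = B(k−1)f/C = k*(k - 1)*(2*k**2 + 3*k + 3)/(2*(5*k**3 + 12*k**2 + 13*k + 4)) gives s_k = k**2*(2*k**3 + k**2 - 3).
Check: Δs_k = 2*k*(5*k**3 + 12*k**2 + 13*k + 4). ✓
Telescope: S(n) = s_(n+1) − s_(2) = n*(2*n**4 + 11*n**3 + 24*n**2 + 23*n + 8) − (68) = 2*n**5 + 11*n**4 + 24*n**3 + 23*n**2 + 8*n - 68.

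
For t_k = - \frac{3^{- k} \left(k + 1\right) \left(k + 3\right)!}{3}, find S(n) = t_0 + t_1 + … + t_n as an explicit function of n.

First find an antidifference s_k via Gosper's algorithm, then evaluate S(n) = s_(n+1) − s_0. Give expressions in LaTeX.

S(n) = 6 - \frac{3^{- n} \left(n + 4\right)!}{3}

t_(k+1)/t_k = (k + 2)*(k + 4)/(3*(k + 1)).
So A=k/3 + 4/3 and B=1, with C=k + 1.
Solve (k/3 + 4/3)·f(k+1) − (1)·f(k) = k + 1.
From deg A=1, deg B=0, deg C=1: d=0.
A polynomial solution: f(k) = 3.
Get s_k = R·t_k = -factorial(k + 3)/3**k with R(k) = B(k−1)f(k)/C(k) = 3/(k + 1).
Δs = -(k + 1)*factorial(k + 3)/(3*3**k), as required.
Telescope: S(n) = s_(n+1) − s_(0) = -3**(-n - 1)*factorial(n + 4) − (-6) = 6 - factorial(n + 4)/(3*3**n).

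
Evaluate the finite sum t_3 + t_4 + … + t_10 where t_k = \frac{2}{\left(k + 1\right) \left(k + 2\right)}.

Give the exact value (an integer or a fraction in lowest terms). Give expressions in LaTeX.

Ratio r(k) = (k + 1)/(k + 3).
A = k + 1, B = k + 3, C = 1.
Solve (k + 1)·f(k+1) − (k + 2)·f(k) = 1.
d = 1 from the (1,1,0) case.
Coefficient equations give f(k) = k.
Then R = B(k−1)f/C = k*(k + 2), so s_k = R(k)·t_k = 2*k/(k + 1).
s_(k+1) − s_k = 2/(k**2 + 3*k + 2) = t_k.
Evaluate s at k=11 and k=3: 11/6 and 3/2; difference 1/3.

Σ = 1/3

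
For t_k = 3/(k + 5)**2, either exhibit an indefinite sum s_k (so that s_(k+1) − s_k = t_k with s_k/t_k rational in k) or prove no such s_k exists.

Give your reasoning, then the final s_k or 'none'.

The ratio is (k + 5)**2/(k + 6)**2.
Factor: A=k**2 + 10*k + 25; B=k**2 + 12*k + 36; C=1.
Set up (k**2 + 10*k + 25)·f(k+1) − (k**2 + 10*k + 25)·f(k) − (1) = 0.
Degrees (2,2,0) ⇒ d ≤ 0.
Put f(k) = c0: A·f(k+1) − B(k−1)·f(k) − C = -1; need -1 = 0 — inconsistent ⇒ no f, not summable.

none — t_k is not Gosper-summable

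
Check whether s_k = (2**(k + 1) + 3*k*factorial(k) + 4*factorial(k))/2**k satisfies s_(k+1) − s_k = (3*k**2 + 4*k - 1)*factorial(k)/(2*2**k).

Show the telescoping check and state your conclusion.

valid; difference matches t_k

s_(k+1) = (4*2**k + 3*k**2*factorial(k) + 10*k*factorial(k) + 7*factorial(k))/(2*2**k)
s_(k+1) − s_k = (3*k**2 + 4*k - 1)*factorial(k)/(2*2**k)
(s_(k+1) − s_k) − t_k = 0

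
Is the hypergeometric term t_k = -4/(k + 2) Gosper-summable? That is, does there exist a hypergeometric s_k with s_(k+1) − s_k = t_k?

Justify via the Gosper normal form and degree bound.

No — t_k has no hypergeometric antidifference.

Ratio r(k) = (k + 2)/(k + 3).
A = k + 2, B = k + 3, C = 1.
Need (k + 2)·f(k+1) − (k + 2)·f(k) = 1.
deg f ≤ 0 (via 1,1,0).
Generic f = c0 gives residual -1; -1 = 0 cannot hold, so t_k is not Gosper-summable.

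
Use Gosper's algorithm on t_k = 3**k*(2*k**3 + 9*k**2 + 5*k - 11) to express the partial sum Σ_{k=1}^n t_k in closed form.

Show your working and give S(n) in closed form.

S(n) = 3*3**n*n**3 + 9*3**n*n**2 + 3*3**n*n - 15*3**n + 15

Step 1: r(k) = 3*(2*k**3 + 15*k**2 + 29*k + 5)/(2*k**3 + 9*k**2 + 5*k - 11).
Gosper form: A/B · C(k+1)/C(k) with A=3, B=1, C=k**3 + 9*k**2/2 + 5*k/2 - 11/2.
Key eq: (3)·f(k+1) = (1)·f(k) + (k**3 + 9*k**2/2 + 5*k/2 - 11/2).
d = 3 from the (0,0,3) case.
A polynomial solution: f(k) = (k - 2)*(k**2 + 2*k + 2)/2.
Certificate R = B(k−1)f/C = (k - 2)*(k**2 + 2*k + 2)/(2*k**3 + 9*k**2 + 5*k - 11) gives s_k = 3**k*(k**3 - 2*k - 4).
Check: Δs_k = 3**k*(-k**3 - 4*k + 3*(k + 1)**3 - 14). ✓
s_(n+1) = 3**(n + 1)*(n**3 + 3*n**2 + n - 5) and s_(1) = -15, so S(n) = 3*3**n*n**3 + 9*3**n*n**2 + 3*3**n*n - 15*3**n + 15.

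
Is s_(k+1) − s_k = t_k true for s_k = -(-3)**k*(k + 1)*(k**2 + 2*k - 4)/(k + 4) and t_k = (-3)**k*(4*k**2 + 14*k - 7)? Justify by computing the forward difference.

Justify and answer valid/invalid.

Invalid: residual (-3)**(k + 1)*(4*k**3 + 31*k**2 + 51*k - 32)/(k**2 + 9*k + 20) ≠ 0.

s_(k+1) = 3*(-3)**k*(k + 2)*(2*k + (k + 1)**2 - 2)/(k + 5)
s_(k+1) − s_k = (-3)**k*(4*k**4 + 38*k**3 + 106*k**2 + 64*k - 44)/(k**2 + 9*k + 20)
(s_(k+1) − s_k) − t_k = (-3)**(k + 1)*(4*k**3 + 31*k**2 + 51*k - 32)/(k**2 + 9*k + 20)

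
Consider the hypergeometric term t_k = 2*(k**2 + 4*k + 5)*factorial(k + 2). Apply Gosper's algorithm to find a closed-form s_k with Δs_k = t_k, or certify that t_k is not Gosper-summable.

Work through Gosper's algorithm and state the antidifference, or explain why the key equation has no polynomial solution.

s_k = 2*(k + 1)*factorial(k + 2)

The ratio is (k + 3)*(4*k + (k + 1)**2 + 9)/(k**2 + 4*k + 5).
Take A(k)=k + 3, B(k)=1, C(k)=k**2 + 4*k + 5.
Set up (k + 3)·f(k+1) − (1)·f(k) − (k**2 + 4*k + 5) = 0.
From deg A=1, deg B=0, deg C=2: d=1.
Solve for f: f(k) = k + 1 (degree 1 ≤ 1).
So s_k = (B(k−1)f/C)·t_k = ((k + 1)/(k**2 + 4*k + 5))·t_k = 2*(k + 1)*factorial(k + 2).
Δs = 2*(k**2 + 4*k + 5)*factorial(k + 2), as required.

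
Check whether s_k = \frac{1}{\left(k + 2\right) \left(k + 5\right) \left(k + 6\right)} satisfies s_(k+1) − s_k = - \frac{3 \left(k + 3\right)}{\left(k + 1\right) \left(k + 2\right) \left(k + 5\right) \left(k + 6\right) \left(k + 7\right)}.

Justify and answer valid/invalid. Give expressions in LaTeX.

Invalid: residual \frac{4 \left(k + 4\right)}{k^{6} + 24 k^{5} + 226 k^{4} + 1056 k^{3} + 2545 k^{2} + 2952 k + 1260} ≠ 0.

s_(k+1) = 1/((k + 3)*(k + 6)*(k + 7))
s_(k+1) − s_k = ((k + 2)*(k + 5) - (k + 3)*(k + 7))/((k + 2)*(k + 3)*(k + 5)*(k + 6)*(k + 7))
(s_(k+1) − s_k) − t_k = 4*(k + 4)/(k**6 + 24*k**5 + 226*k**4 + 1056*k**3 + 2545*k**2 + 2952*k + 1260)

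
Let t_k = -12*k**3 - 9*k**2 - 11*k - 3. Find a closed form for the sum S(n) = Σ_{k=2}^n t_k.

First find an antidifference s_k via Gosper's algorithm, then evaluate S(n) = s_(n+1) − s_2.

S(n) = -3*n**4 - 9*n**3 - 13*n**2 - 10*n + 35

Ratio r(k) = (12*k**3 + 45*k**2 + 65*k + 35)/(12*k**3 + 9*k**2 + 11*k + 3).
Gosper form: A/B · C(k+1)/C(k) with A=1, B=1, C=k**3 + 3*k**2/4 + 11*k/12 + 1/4.
Set up (1)·f(k+1) − (1)·f(k) − (k**3 + 3*k**2/4 + 11*k/12 + 1/4) = 0.
deg f ≤ 4 (via 0,0,3).
Solving with deg f ≤ 4: f(k) = k*(3*k**3 - 3*k**2 + 4*k - 1)/12.
Then R = B(k−1)f/C = k*(3*k**3 - 3*k**2 + 4*k - 1)/(12*k**3 + 9*k**2 + 11*k + 3), so s_k = R(k)·t_k = k*(-3*k**3 + 3*k**2 - 4*k + 1).
s_(k+1) − s_k = -12*k**3 - 9*k**2 - 11*k - 3 = t_k.
Telescope: S(n) = s_(n+1) − s_(2) = -3*n**4 - 9*n**3 - 13*n**2 - 10*n - 3 − (-38) = -3*n**4 - 9*n**3 - 13*n**2 - 10*n + 35.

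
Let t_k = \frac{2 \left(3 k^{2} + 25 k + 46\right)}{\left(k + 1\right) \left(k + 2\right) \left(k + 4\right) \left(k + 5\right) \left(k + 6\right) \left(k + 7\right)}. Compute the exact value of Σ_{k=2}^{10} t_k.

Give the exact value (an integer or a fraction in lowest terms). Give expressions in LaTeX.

Σ = 9/680

t_(k+1)/t_k = (k + 1)*(k + 4)*(25*k + 3*(k + 1)**2 + 71)/((k + 3)*(k + 8)*(3*k**2 + 25*k + 46)).
Normal form (A,B,C) = (k + 1, k + 8, k**3 + 34*k**2/3 + 121*k/3 + 46).
Solve (k + 1)·f(k+1) − (k + 7)·f(k) = k**3 + 34*k**2/3 + 121*k/3 + 46.
deg f ≤ 6 (via 1,1,3).
Solve for f: f(k) = k*(k + 2)*(k + 3)*(k + 5)*(k**2 + 11*k + 34)/72 (degree 6 ≤ 6).
Then R = B(k−1)f/C = k*(k + 2)*(k + 5)*(k + 7)*(k**2 + 11*k + 34)/(24*(3*k**2 + 25*k + 46)), so s_k = R(k)·t_k = k*(k**2 + 11*k + 34)/(12*(k**3 + 11*k**2 + 34*k + 24)).
s_(k+1) − s_k = 2*(3*k**2 + 25*k + 46)/(k**6 + 25*k**5 + 247*k**4 + 1219*k**3 + 3112*k**2 + 3796*k + 1680) = t_k.
Evaluate s at k=11 and k=2: 253/3060 and 5/72; difference 9/680.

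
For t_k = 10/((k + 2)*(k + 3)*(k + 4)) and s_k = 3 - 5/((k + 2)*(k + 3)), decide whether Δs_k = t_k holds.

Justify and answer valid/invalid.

Valid — Δs_k = t_k.

s_(k+1) = 3 - 5/((k + 3)*(k + 4))
s_(k+1) − s_k = 10/(k**3 + 9*k**2 + 26*k + 24)
(s_(k+1) − s_k) − t_k = 0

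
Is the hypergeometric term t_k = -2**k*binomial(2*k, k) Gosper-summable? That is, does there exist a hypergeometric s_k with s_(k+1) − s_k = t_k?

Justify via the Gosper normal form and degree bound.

No — negative degree bound, so no certificate f.

The ratio is 4*(2*k + 1)/(k + 1).
A = 8*k + 4, B = k + 1, C = 1.
Solve (8*k + 4)·f(k+1) − (k)·f(k) = 1.
Degrees (1,1,0) ⇒ d ≤ -1.
Bound -1 < 0, so the key equation has no polynomial solution.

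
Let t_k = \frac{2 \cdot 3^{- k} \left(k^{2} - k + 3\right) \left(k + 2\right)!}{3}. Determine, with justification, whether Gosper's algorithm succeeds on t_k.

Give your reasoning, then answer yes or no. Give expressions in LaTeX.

Yes. s_k = 2 \cdot 3^{- k} \left(k - 2\right) \left(k + 2\right)!.

Compute t_(k+1)/t_k: get (k + 3)*(-k + (k + 1)**2 + 2)/(3*(k**2 - k + 3)).
Gosper form: A/B · C(k+1)/C(k) with A=k/3 + 1, B=1, C=k**2 - k + 3.
f must satisfy (k/3 + 1)·f(k+1) − (1)·f(k) = k**2 - k + 3.
d = 1 from the (1,0,2) case.
A polynomial solution: f(k) = 3*(k - 2).
Get s_k = R·t_k = 2*(k - 2)*factorial(k + 2)/3**k with R(k) = B(k−1)f(k)/C(k) = 3*(k - 2)/(k**2 - k + 3).
Verify: 2*(k**2 - k + 3)*factorial(k + 2)/(3*3**k) matches t_k.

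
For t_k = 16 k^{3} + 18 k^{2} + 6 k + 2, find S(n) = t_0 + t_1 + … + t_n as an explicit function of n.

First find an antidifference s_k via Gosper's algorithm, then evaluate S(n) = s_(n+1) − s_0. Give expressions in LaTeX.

S(n) = 4 n^{4} + 14 n^{3} + 16 n^{2} + 8 n + 2

Step 1: r(k) = (8*k**3 + 33*k**2 + 45*k + 21)/(8*k**3 + 9*k**2 + 3*k + 1).
Factor: A=1; B=1; C=k**3 + 9*k**2/8 + 3*k/8 + 1/8.
Set up (1)·f(k+1) − (1)·f(k) − (k**3 + 9*k**2/8 + 3*k/8 + 1/8) = 0.
deg f ≤ 4 (via 0,0,3).
Match coefficients ⇒ f(k) = k*(2*k**3 - k**2 - k + 1)/8.
R(k) = B(k−1)·f(k)/C(k) = k*(2*k**3 - k**2 - k + 1)/(8*k**3 + 9*k**2 + 3*k + 1); s_k = R·t_k = 2*k*(2*k**3 - k**2 - k + 1).
Check: Δs_k = 16*k**3 + 18*k**2 + 6*k + 2. ✓
Telescope: S(n) = s_(n+1) − s_(0) = 4*n**4 + 14*n**3 + 16*n**2 + 8*n + 2 − (0) = 4*n**4 + 14*n**3 + 16*n**2 + 8*n + 2.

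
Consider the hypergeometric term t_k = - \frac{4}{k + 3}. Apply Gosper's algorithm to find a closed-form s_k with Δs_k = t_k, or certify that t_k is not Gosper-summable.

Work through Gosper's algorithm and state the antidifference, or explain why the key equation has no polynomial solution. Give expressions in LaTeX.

t_(k+1)/t_k = (k + 3)/(k + 4).
A = k + 3, B = k + 4, C = 1.
f must satisfy (k + 3)·f(k+1) − (k + 3)·f(k) = 1.
From deg A=1, deg B=1, deg C=0: d=0.
Write f(k) = c0. Then LHS − RHS = -1, requiring -1 = 0: contradictory. No certificate.

none (Gosper's algorithm certifies no s_k)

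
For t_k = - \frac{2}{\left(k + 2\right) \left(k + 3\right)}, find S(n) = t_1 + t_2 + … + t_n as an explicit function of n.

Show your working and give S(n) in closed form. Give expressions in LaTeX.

S(n) = - \frac{2 n}{3 n + 9}

Compute t_(k+1)/t_k: get (k + 2)/(k + 4).
Take A(k)=k + 2, B(k)=k + 4, C(k)=1.
Solve (k + 2)·f(k+1) − (k + 3)·f(k) = 1.
Degrees (1,1,0) ⇒ d ≤ 1.
Solving with deg f ≤ 1: f(k) = k/2.
Certificate R = B(k−1)f/C = k*(k + 3)/2 gives s_k = -k/(k + 2).
Δs = -2/(k**2 + 5*k + 6), as required.
Evaluate: s_(n+1) = (-n - 1)/(n + 3); subtract s_(1) = -1/3 ⇒ S(n) = -2*n/(3*n + 9).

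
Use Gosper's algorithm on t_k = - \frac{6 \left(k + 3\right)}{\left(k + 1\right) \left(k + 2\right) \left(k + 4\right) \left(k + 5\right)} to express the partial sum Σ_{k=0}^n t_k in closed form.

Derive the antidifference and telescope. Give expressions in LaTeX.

r(k) = (k + 1)*(k + 4)**2/((k + 3)**2*(k + 6)) after simplifying.
Take A(k)=k + 1, B(k)=k + 6, C(k)=k**2 + 6*k + 9.
Solve (k + 1)·f(k+1) − (k + 5)·f(k) = k**2 + 6*k + 9.
deg f ≤ 4 (via 1,1,2).
Coefficient equations give f(k) = k*(k + 2)*(k + 3)*(k + 5)/8.
Then R = B(k−1)f/C = k*(k + 2)*(k + 5)**2/(8*(k + 3)), so s_k = R(k)·t_k = 3*k*(-k - 5)/(4*(k**2 + 5*k + 4)).
Δs = 6*(-k - 3)/(k**4 + 12*k**3 + 49*k**2 + 78*k + 40), as required.
s_(n+1) = 3*(-n**2 - 7*n - 6)/(4*(n**2 + 7*n + 10)) and s_(0) = 0, so S(n) = 3*(-n**2 - 7*n - 6)/(4*(n**2 + 7*n + 10)).

S(n) = \frac{3 \left(- n^{2} - 7 n - 6\right)}{4 \left(n^{2} + 7 n + 10\right)}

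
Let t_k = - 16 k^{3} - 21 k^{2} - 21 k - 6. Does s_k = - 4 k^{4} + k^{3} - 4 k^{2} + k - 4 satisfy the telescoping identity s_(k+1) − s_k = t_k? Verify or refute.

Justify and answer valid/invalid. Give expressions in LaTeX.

s_(k+1) = k - 4*(k + 1)**4 + (k + 1)**3 - 4*(k + 1)**2 - 3
s_(k+1) − s_k = -16*k**3 - 21*k**2 - 21*k - 6
(s_(k+1) − s_k) − t_k = 0

Valid — Δs_k = t_k.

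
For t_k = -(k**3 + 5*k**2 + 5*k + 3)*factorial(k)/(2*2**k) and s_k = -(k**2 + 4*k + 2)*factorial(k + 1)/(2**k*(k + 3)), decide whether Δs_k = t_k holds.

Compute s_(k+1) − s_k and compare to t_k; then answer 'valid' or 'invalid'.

Invalid: residual (k**4 + 8*k**3 + 18*k**2 + 10*k + 5)*factorial(k)/(2**k*(k + 3)*(k + 4)) ≠ 0.

s_(k+1) = -(k**2 + 6*k + 7)*factorial(k + 2)/(2*2**k*(k + 4))
s_(k+1) − s_k = -(k**4 + 9*k**3 + 27*k**2 + 35*k + 26)*factorial(k + 1)/(2*2**k*(k + 3)*(k + 4))
(s_(k+1) − s_k) − t_k = (k**4 + 8*k**3 + 18*k**2 + 10*k + 5)*factorial(k)/(2**k*(k + 3)*(k + 4))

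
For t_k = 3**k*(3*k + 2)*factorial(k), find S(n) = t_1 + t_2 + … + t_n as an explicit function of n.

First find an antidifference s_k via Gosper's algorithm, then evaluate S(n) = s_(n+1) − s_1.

t_(k+1)/t_k = 3*(k + 1)*(3*k + 5)/(3*k + 2).
So A=3*k + 3 and B=1, with C=k + 2/3.
Set up (3*k + 3)·f(k+1) − (1)·f(k) − (k + 2/3) = 0.
Degrees (1,0,1) ⇒ d ≤ 0.
Coefficient equations give f(k) = 1/3.
Get s_k = R·t_k = 3**k*factorial(k) with R(k) = B(k−1)f(k)/C(k) = 1/(3*k + 2).
s_(k+1) − s_k = 3**k*(3*k + 2)*factorial(k) = t_k.
s_(n+1) = 3**(n + 1)*factorial(n + 1) and s_(1) = 3, so S(n) = 3*3**n*factorial(n + 1) - 3.

S(n) = 3*3**n*factorial(n + 1) - 3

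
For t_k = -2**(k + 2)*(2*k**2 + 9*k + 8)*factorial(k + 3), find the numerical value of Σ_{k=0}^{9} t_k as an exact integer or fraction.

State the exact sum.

r(k) = 2*(2*k**3 + 21*k**2 + 71*k + 76)/(2*k**2 + 9*k + 8) after simplifying.
Normal form (A,B,C) = (2*k + 8, 1, k**2 + 9*k/2 + 4).
f must satisfy (2*k + 8)·f(k+1) − (1)·f(k) = k**2 + 9*k/2 + 4.
From deg A=1, deg B=0, deg C=2: d=1.
Solve for f: f(k) = k/2 (degree 1 ≤ 1).
So s_k = (B(k−1)f/C)·t_k = (k/(2*k**2 + 9*k + 8))·t_k = -2**(k + 2)*k*factorial(k + 3).
Check: Δs_k = -2**(k + 2)*(2*k**2 + 9*k + 8)*factorial(k + 3). ✓
Evaluate s at k=10 and k=0: -255058771968000 and 0; difference -255058771968000.

Σ = -255058771968000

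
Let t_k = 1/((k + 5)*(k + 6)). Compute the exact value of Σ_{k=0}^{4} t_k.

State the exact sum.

Σ = 1/10

Ratio r(k) = (k + 5)/(k + 7).
A = k + 5, B = k + 7, C = 1.
Solve (k + 5)·f(k+1) − (k + 6)·f(k) = 1.
Bound: deg f ≤ 1.
Coefficient equations give f(k) = k/5.
Then R = B(k−1)f/C = k*(k + 6)/5, so s_k = R(k)·t_k = k/(5*(k + 5)).
Check: Δs_k = 1/(k**2 + 11*k + 30). ✓
Evaluate s at k=5 and k=0: 1/10 and 0; difference 1/10.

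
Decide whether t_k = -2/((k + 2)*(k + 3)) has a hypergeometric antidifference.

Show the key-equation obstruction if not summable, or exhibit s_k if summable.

Yes. s_k = -k/(k + 2).

Ratio r(k) = (k + 2)/(k + 4).
A = k + 2, B = k + 4, C = 1.
Set up (k + 2)·f(k+1) − (k + 3)·f(k) − (1) = 0.
deg f ≤ 1 (via 1,1,0).
Solving with deg f ≤ 1: f(k) = k/2.
R(k) = B(k−1)·f(k)/C(k) = k*(k + 3)/2; s_k = R·t_k = -k/(k + 2).
Δs = -2/(k**2 + 5*k + 6), as required.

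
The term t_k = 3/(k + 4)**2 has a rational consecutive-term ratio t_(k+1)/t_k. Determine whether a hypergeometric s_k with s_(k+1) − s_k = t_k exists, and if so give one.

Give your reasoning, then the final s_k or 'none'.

not Gosper-summable; s_k does not exist

The ratio is (k + 4)**2/(k + 5)**2.
Factor: A=k**2 + 8*k + 16; B=k**2 + 10*k + 25; C=1.
Key eq: (k**2 + 8*k + 16)·f(k+1) = (k**2 + 8*k + 16)·f(k) + (1).
From deg A=2, deg B=2, deg C=0: d=0.
Put f(k) = c0: A·f(k+1) − B(k−1)·f(k) − C = -1; need -1 = 0 — inconsistent ⇒ no f, not summable.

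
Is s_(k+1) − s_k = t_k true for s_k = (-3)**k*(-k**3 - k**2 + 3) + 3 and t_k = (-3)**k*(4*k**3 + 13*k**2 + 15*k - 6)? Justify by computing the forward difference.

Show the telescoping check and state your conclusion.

s_(k+1) = 3*(-3)**k*((k + 1)**3 + (k + 1)**2 - 3) + 3
s_(k+1) − s_k = (-3)**k*(4*k**3 + 13*k**2 + 15*k - 6)
(s_(k+1) − s_k) − t_k = 0

valid (s_(k+1) − s_k reduces to t_k)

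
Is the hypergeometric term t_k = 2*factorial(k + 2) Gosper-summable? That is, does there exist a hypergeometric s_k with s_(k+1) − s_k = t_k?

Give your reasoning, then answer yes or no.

No — t_k has no hypergeometric antidifference.

Compute t_(k+1)/t_k: get k + 3.
Factor: A=k + 3; B=1; C=1.
Need (k + 3)·f(k+1) − (1)·f(k) = 1.
d = -1 from the (1,0,0) case.
d = -1 < 0 ⇒ no nonzero polynomial f; not summable.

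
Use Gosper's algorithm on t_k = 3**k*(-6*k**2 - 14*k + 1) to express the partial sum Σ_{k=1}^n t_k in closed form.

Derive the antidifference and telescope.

Compute t_(k+1)/t_k: get 3*(6*k**2 + 26*k + 19)/(6*k**2 + 14*k - 1).
Gosper form: A/B · C(k+1)/C(k) with A=3, B=1, C=k**2 + 7*k/3 - 1/6.
Solve (3)·f(k+1) − (1)·f(k) = k**2 + 7*k/3 - 1/6.
deg f ≤ 2 (via 0,0,2).
Solving with deg f ≤ 2: f(k) = (3*k**2 - 2*k - 2)/6.
Get s_k = R·t_k = 3**k*(-3*k**2 + 2*k + 2) with R(k) = B(k−1)f(k)/C(k) = (3*k**2 - 2*k - 2)/(6*k**2 + 14*k - 1).
Verify: 3**k*(-6*k**2 - 14*k + 1) matches t_k.
Telescope: S(n) = s_(n+1) − s_(1) = 3**(n + 1)*(-3*n**2 - 4*n + 1) − (3) = -9*3**n*n**2 - 12*3**n*n + 3*3**n - 3.

S(n) = -9*3**n*n**2 - 12*3**n*n + 3*3**n - 3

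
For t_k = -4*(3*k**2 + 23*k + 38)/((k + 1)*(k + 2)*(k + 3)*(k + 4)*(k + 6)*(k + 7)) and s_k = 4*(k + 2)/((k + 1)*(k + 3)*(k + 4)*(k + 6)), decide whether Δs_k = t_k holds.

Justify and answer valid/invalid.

Invalid: residual 32*(k**2 + 8*k + 13)/(k**7 + 28*k**6 + 322*k**5 + 1960*k**4 + 6769*k**3 + 13132*k**2 + 13068*k + 5040) ≠ 0.

s_(k+1) = 4*(k + 3)/((k + 2)*(k + 4)*(k + 5)*(k + 7))
s_(k+1) − s_k = 4*(-3*k**3 - 30*k**2 - 89*k - 86)/(k**7 + 28*k**6 + 322*k**5 + 1960*k**4 + 6769*k**3 + 13132*k**2 + 13068*k + 5040)
(s_(k+1) − s_k) − t_k = 32*(k**2 + 8*k + 13)/(k**7 + 28*k**6 + 322*k**5 + 1960*k**4 + 6769*k**3 + 13132*k**2 + 13068*k + 5040)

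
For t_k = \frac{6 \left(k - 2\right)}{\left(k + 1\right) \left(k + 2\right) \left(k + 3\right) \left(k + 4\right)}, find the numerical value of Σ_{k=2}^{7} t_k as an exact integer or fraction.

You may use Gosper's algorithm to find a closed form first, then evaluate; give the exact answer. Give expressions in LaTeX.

r(k) = (k - 1)*(k + 1)/((k - 2)*(k + 5)) after simplifying.
Take A(k)=k + 1, B(k)=k + 5, C(k)=k - 2.
f must satisfy (k + 1)·f(k+1) − (k + 4)·f(k) = k - 2.
Degrees (1,1,1) ⇒ d ≤ 3.
Match coefficients ⇒ f(k) = -k*(k**2 + 6*k + 17)/12.
Then R = B(k−1)f/C = -k*(k + 4)*(k**2 + 6*k + 17)/(12*(k - 2)), so s_k = R(k)·t_k = k*(-k**2 - 6*k - 17)/(2*(k + 1)*(k + 2)*(k + 3)).
Δs = 6*(k - 2)/(k**4 + 10*k**3 + 35*k**2 + 50*k + 24), as required.
Evaluate s at k=8 and k=2: -86/165 and -11/20; difference 19/660.

Σ = 19/660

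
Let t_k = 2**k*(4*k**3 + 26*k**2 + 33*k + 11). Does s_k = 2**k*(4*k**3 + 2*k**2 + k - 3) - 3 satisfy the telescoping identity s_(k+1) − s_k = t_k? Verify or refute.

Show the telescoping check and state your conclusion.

s_(k+1) = 2**(k + 1)*(k + 4*(k + 1)**3 + 2*(k + 1)**2 - 2) - 3
s_(k+1) − s_k = 2**k*(4*k**3 + 26*k**2 + 33*k + 11)
(s_(k+1) − s_k) − t_k = 0

valid (s_(k+1) − s_k reduces to t_k)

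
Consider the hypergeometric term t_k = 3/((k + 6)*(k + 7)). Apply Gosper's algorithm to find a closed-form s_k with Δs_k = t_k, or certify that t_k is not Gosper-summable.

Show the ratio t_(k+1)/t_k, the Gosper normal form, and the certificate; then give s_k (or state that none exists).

Compute t_(k+1)/t_k: get (k + 6)/(k + 8).
A = k + 6, B = k + 8, C = 1.
f must satisfy (k + 6)·f(k+1) − (k + 7)·f(k) = 1.
Degrees (1,1,0) ⇒ d ≤ 1.
A polynomial solution: f(k) = k/6.
Certificate R = B(k−1)f/C = k*(k + 7)/6 gives s_k = k/(2*(k + 6)).
Check: Δs_k = 3/(k**2 + 13*k + 42). ✓

s_k = k/(2*(k + 6))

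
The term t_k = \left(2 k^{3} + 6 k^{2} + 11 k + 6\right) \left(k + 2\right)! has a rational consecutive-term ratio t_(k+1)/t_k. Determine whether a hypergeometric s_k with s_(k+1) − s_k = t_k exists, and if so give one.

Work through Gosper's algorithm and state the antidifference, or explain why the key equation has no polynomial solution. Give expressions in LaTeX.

r(k) = (2*k**4 + 18*k**3 + 65*k**2 + 112*k + 75)/(2*k**3 + 6*k**2 + 11*k + 6) after simplifying.
A = k + 3, B = 1, C = k**3 + 3*k**2 + 11*k/2 + 3.
Key eq: (k + 3)·f(k+1) = (1)·f(k) + (k**3 + 3*k**2 + 11*k/2 + 3).
Bound: deg f ≤ 2.
A polynomial solution: f(k) = (2*k**2 - 2*k + 3)/2.
So s_k = (B(k−1)f/C)·t_k = ((2*k**2 - 2*k + 3)/(2*k**3 + 6*k**2 + 11*k + 6))·t_k = (2*k**2 - 2*k + 3)*factorial(k + 2).
Δs = (2*k**3 + 6*k**2 + 11*k + 6)*factorial(k + 2), as required.

s_k = \left(2 k^{2} - 2 k + 3\right) \left(k + 2\right)!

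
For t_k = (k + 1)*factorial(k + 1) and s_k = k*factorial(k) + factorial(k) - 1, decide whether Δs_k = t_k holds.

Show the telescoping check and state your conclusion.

valid (s_(k+1) − s_k reduces to t_k)

s_(k+1) = k**2*factorial(k) + 3*k*factorial(k) + 2*factorial(k) - 1
s_(k+1) − s_k = (k + 1)*factorial(k + 1)
(s_(k+1) − s_k) − t_k = 0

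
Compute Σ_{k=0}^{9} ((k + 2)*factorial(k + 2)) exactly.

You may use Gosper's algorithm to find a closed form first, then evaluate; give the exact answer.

Ratio r(k) = (k + 3)**2/(k + 2).
Take A(k)=k + 3, B(k)=1, C(k)=k + 2.
Key eq: (k + 3)·f(k+1) = (1)·f(k) + (k + 2).
d = 0 from the (1,0,1) case.
Solving with deg f ≤ 0: f(k) = 1.
Then R = B(k−1)f/C = 1/(k + 2), so s_k = R(k)·t_k = factorial(k + 2).
Check: Δs_k = (k + 2)*factorial(k + 2). ✓
Evaluate s at k=10 and k=0: 479001600 and 2; difference 479001598.

Σ = 479001598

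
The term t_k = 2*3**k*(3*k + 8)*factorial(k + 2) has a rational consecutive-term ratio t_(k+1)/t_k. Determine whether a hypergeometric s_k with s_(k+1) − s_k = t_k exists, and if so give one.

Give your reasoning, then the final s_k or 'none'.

Step 1: r(k) = 3*(k + 3)*(3*k + 11)/(3*k + 8).
Take A(k)=3*k + 9, B(k)=1, C(k)=k + 8/3.
f must satisfy (3*k + 9)·f(k+1) − (1)·f(k) = k + 8/3.
deg f ≤ 0 (via 1,0,1).
Match coefficients ⇒ f(k) = 1/3.
Certificate R = B(k−1)f/C = 1/(3*k + 8) gives s_k = 2*3**k*factorial(k + 2).
Check: Δs_k = 2*3**k*(3*k + 8)*factorial(k + 2). ✓

s_k = 2*3**k*factorial(k + 2)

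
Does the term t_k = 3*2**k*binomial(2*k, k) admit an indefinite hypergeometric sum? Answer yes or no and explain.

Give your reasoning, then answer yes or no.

t_(k+1)/t_k = 4*(2*k + 1)/(k + 1).
Normal form (A,B,C) = (8*k + 4, k + 1, 1).
Set up (8*k + 4)·f(k+1) − (k)·f(k) − (1) = 0.
deg f ≤ -1 (via 1,1,0).
Negative degree bound (-1): no f exists, t_k not Gosper-summable.

No — negative degree bound, so no certificate f.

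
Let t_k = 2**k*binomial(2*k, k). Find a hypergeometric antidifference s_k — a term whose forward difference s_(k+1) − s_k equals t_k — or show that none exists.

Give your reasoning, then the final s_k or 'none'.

Compute t_(k+1)/t_k: get 4*(2*k + 1)/(k + 1).
Factor: A=8*k + 4; B=k + 1; C=1.
Key eq: (8*k + 4)·f(k+1) = (k)·f(k) + (1).
Degrees (1,1,0) ⇒ d ≤ -1.
Negative degree bound (-1): no f exists, t_k not Gosper-summable.

no hypergeometric antidifference exists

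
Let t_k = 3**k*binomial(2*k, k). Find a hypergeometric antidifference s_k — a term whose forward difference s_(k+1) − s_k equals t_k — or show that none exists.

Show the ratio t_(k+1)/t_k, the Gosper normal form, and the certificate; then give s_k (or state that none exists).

none — t_k is not Gosper-summable

Compute t_(k+1)/t_k: get 6*(2*k + 1)/(k + 1).
Gosper form: A/B · C(k+1)/C(k) with A=12*k + 6, B=k + 1, C=1.
Need (12*k + 6)·f(k+1) − (k)·f(k) = 1.
d = -1 from the (1,1,0) case.
d = -1 < 0 ⇒ no nonzero polynomial f; not summable.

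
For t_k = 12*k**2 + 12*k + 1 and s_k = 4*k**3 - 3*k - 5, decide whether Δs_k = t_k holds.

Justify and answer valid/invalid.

s_(k+1) = -3*k + 4*(k + 1)**3 - 8
s_(k+1) − s_k = 12*k**2 + 12*k + 1
(s_(k+1) − s_k) − t_k = 0

Valid — Δs_k = t_k.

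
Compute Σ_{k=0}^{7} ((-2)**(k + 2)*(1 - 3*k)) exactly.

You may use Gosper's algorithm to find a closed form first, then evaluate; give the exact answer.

Σ = 7172

Step 1: r(k) = 2*(-3*k - 2)/(3*k - 1).
A = -2, B = 1, C = k - 1/3.
Key eq: (-2)·f(k+1) = (1)·f(k) + (k - 1/3).
deg f ≤ 1 (via 0,0,1).
A polynomial solution: f(k) = -(k - 1)/3.
Then R = B(k−1)f/C = -(k - 1)/(3*k - 1), so s_k = R(k)·t_k = (-2)**(k + 2)*(k - 1).
Δs = (-2)**(k + 2)*(1 - 3*k), as required.
Σ_(k=0)^(7) t_k = s_(8) − s_(0) = 7168 − (-4) = 7172.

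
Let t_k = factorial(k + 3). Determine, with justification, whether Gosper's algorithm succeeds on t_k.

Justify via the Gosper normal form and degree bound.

No — negative degree bound, so no certificate f.

The ratio is k + 4.
Normal form (A,B,C) = (k + 4, 1, 1).
f must satisfy (k + 4)·f(k+1) − (1)·f(k) = 1.
Degrees (1,0,0) ⇒ d ≤ -1.
Negative degree bound (-1): no f exists, t_k not Gosper-summable.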